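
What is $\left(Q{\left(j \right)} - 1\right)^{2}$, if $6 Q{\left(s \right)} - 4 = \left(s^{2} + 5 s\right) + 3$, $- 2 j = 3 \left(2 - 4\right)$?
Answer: $\frac{625}{36} \approx 17.361$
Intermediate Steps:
$j = 3$ ($j = - \frac{3 \left(2 - 4\right)}{2} = - \frac{3 \left(-2\right)}{2} = \left(- \frac{1}{2}\right) \left(-6\right) = 3$)
$Q{\left(s \right)} = \frac{7}{6} + \frac{s^{2}}{6} + \frac{5 s}{6}$ ($Q{\left(s \right)} = \frac{2}{3} + \frac{\left(s^{2} + 5 s\right) + 3}{6} = \frac{2}{3} + \frac{3 + s^{2} + 5 s}{6} = \frac{2}{3} + \left(\frac{1}{2} + \frac{s^{2}}{6} + \frac{5 s}{6}\right) = \frac{7}{6} + \frac{s^{2}}{6} + \frac{5 s}{6}$)
$\left(Q{\left(j \right)} - 1\right)^{2} = \left(\left(\frac{7}{6} + \frac{3^{2}}{6} + \frac{5}{6} \cdot 3\right) - 1\right)^{2} = \left(\left(\frac{7}{6} + \frac{1}{6} \cdot 9 + \frac{5}{2}\right) - 1\right)^{2} = \left(\left(\frac{7}{6} + \frac{3}{2} + \frac{5}{2}\right) - 1\right)^{2} = \left(\frac{31}{6} - 1\right)^{2} = \left(\frac{25}{6}\right)^{2} = \frac{625}{36}$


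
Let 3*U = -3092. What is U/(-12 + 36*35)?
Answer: -773/936 ≈ -0.82585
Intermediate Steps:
U = -3092/3 (U = (⅓)*(-3092) = -3092/3 ≈ -1030.7)
U/(-12 + 36*35) = -3092/(3*(-12 + 36*35)) = -3092/(3*(-12 + 1260)) = -3092/3/1248 = -3092/3*1/1248 = -773/936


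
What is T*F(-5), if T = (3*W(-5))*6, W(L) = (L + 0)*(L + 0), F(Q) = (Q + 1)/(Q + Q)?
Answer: 180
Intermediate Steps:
F(Q) = (1 + Q)/(2*Q) (F(Q) = (1 + Q)/((2*Q)) = (1 + Q)*(1/(2*Q)) = (1 + Q)/(2*Q))
W(L) = L**2 (W(L) = L*L = L**2)
T = 450 (T = (3*(-5)**2)*6 = (3*25)*6 = 75*6 = 450)
T*F(-5) = 450*((1/2)*(1 - 5)/(-5)) = 450*((1/2)*(-1/5)*(-4)) = 450*(2/5) = 180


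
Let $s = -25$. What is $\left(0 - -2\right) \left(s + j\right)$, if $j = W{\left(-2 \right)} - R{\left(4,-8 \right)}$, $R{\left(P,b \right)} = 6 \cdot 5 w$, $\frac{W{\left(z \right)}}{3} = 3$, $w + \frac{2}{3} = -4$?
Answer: $248$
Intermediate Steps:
$w = - \frac{14}{3}$ ($w = - \frac{2}{3} - 4 = - \frac{14}{3} \approx -4.6667$)
$W{\left(z \right)} = 9$ ($W{\left(z \right)} = 3 \cdot 3 = 9$)
$R{\left(P,b \right)} = -140$ ($R{\left(P,b \right)} = 6 \cdot 5 \left(- \frac{14}{3}\right) = 30 \left(- \frac{14}{3}\right) = -140$)
$j = 149$ ($j = 9 - -140 = 9 + 140 = 149$)
$\left(0 - -2\right) \left(s + j\right) = \left(0 - -2\right) \left(-25 + 149\right) = \left(0 + 2\right) 124 = 2 \cdot 124 = 248$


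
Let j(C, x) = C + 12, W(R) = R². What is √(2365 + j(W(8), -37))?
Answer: √2441 ≈ 49.406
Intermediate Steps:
j(C, x) = 12 + C
√(2365 + j(W(8), -37)) = √(2365 + (12 + 8²)) = √(2365 + (12 + 64)) = √(2365 + 76) = √2441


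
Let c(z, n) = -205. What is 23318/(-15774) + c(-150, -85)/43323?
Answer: -56302188/37965389 ≈ -1.4830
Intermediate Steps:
23318/(-15774) + c(-150, -85)/43323 = 23318/(-15774) - 205/43323 = 23318*(-1/15774) - 205*1/43323 = -11659/7887 - 205/43323 = -56302188/37965389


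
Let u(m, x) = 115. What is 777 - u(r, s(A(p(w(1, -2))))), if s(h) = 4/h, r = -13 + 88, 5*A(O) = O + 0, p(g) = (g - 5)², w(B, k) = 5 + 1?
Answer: 662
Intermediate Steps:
w(B, k) = 6
p(g) = (-5 + g)²
A(O) = O/5 (A(O) = (O + 0)/5 = O/5)
r = 75
777 - u(r, s(A(p(w(1, -2))))) = 777 - 1*115 = 777 - 115 = 662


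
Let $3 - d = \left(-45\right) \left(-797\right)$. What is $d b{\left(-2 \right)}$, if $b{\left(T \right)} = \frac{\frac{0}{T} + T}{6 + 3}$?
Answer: $\frac{23908}{3} \approx 7969.3$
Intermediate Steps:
$d = -35862$ ($d = 3 - \left(-45\right) \left(-797\right) = 3 - 35865 = -35862$)
$b{\left(T \right)} = \frac{T}{9}$ ($b{\left(T \right)} = \frac{0 + T}{9} = T \frac{1}{9} = \frac{T}{9}$)
$d b{\left(-2 \right)} = - 35862 \cdot \frac{1}{9} \left(-2\right) = \left(-35862\right) \left(- \frac{2}{9}\right) = \frac{23908}{3}$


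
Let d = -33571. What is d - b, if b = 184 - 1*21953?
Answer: -11802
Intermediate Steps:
b = -21769 (b = 184 - 21953 = -21769)
d - b = -33571 - 1*(-21769) = -33571 + 21769 = -11802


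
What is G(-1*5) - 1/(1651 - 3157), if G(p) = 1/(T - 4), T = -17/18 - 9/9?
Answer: -27001/161142 ≈ -0.16756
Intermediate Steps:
T = -35/18 (T = -17*1/18 - 9*⅑ = -17/18 - 1 = -35/18 ≈ -1.9444)
G(p) = -18/107 (G(p) = 1/(-35/18 - 4) = 1/(-107/18) = -18/107)
G(-1*5) - 1/(1651 - 3157) = -18/107 - 1/(1651 - 3157) = -18/107 - 1/(-1506) = -18/107 - 1*(-1/1506) = -18/107 + 1/1506 = -27001/161142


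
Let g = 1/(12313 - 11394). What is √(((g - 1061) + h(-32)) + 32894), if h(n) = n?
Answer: 4*√1678617830/919 ≈ 178.33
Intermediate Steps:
g = 1/919 ≈ 0.0010881
√(((g - 1061) + h(-32)) + 32894) = √(((1/919 - 1061) - 32) + 32894) = √((-975058/919 - 32) + 32894) = √(-1004466/919 + 32894) = √(29225120/919) = 4*√1678617830/919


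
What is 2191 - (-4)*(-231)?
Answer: 1267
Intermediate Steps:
2191 - (-4)*(-231) = 2191 - 1*924 = 2191 - 924 = 1267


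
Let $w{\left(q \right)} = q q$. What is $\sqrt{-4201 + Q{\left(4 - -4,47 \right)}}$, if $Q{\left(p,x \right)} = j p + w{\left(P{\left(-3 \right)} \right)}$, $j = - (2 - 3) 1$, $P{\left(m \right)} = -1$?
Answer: $4 i \sqrt{262} \approx 64.746 i$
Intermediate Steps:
$w{\left(q \right)} = q^{2}$
$j = 1$ ($j = \left(-1\right) \left(-1\right) 1 = 1 \cdot 1 = 1$)
$Q{\left(p,x \right)} = 1 + p$ ($Q{\left(p,x \right)} = 1 p + \left(-1\right)^{2} = p + 1 = 1 + p$)
$\sqrt{-4201 + Q{\left(4 - -4,47 \right)}} = \sqrt{-4201 + \left(1 + \left(4 - -4\right)\right)} = \sqrt{-4201 + \left(1 + \left(4 + 4\right)\right)} = \sqrt{-4201 + \left(1 + 8\right)} = \sqrt{-4201 + 9} = \sqrt{-4192} = 4 i \sqrt{262}$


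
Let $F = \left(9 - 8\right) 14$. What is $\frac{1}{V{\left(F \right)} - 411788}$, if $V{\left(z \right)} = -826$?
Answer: $- \frac{1}{412614} \approx -2.4236 \cdot 10^{-6}$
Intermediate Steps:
$F = 14$ ($F = 1 \cdot 14 = 14$)
$\frac{1}{V{\left(F \right)} - 411788} = \frac{1}{-826 - 411788} = \frac{1}{-412614} = - \frac{1}{412614}$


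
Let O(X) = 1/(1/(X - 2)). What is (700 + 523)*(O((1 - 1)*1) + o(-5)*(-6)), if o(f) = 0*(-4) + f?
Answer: 34244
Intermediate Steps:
O(X) = -2 + X (O(X) = 1/(1/(-2 + X)) = -2 + X)
o(f) = f (o(f) = 0 + f = f)
(700 + 523)*(O((1 - 1)*1) + o(-5)*(-6)) = (700 + 523)*((-2 + (1 - 1)*1) - 5*(-6)) = 1223*((-2 + 0*1) + 30) = 1223*((-2 + 0) + 30) = 1223*(-2 + 30) = 1223*28 = 34244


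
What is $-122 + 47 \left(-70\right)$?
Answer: $-3412$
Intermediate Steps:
$-122 + 47 \left(-70\right) = -122 - 3290 = -3412$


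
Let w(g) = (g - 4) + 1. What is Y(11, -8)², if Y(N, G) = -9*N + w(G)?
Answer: 12100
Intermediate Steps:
w(g) = -3 + g (w(g) = (-4 + g) + 1 = -3 + g)
Y(N, G) = -3 + G - 9*N (Y(N, G) = -9*N + (-3 + G) = -3 + G - 9*N)
Y(11, -8)² = (-3 - 8 - 9*11)² = (-3 - 8 - 99)² = (-110)² = 12100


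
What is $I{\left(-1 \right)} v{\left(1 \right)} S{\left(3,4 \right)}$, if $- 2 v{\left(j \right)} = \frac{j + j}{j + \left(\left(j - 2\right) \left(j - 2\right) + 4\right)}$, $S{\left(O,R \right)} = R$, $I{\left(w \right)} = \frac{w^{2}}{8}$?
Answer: $- \frac{1}{12} \approx -0.083333$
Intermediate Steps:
$I{\left(w \right)} = \frac{w^{2}}{8}$ ($I{\left(w \right)} = w^{2} \cdot \frac{1}{8} = \frac{w^{2}}{8}$)
$v{\left(j \right)} = - \frac{j}{4 + j + \left(-2 + j\right)^{2}}$ ($v{\left(j \right)} = - \frac{\left(j + j\right) \frac{1}{j + \left(\left(j - 2\right) \left(j - 2\right) + 4\right)}}{2} = - \frac{2 j \frac{1}{j + \left(\left(-2 + j\right) \left(-2 + j\right) + 4\right)}}{2} = - \frac{2 j \frac{1}{j + \left(\left(-2 + j\right)^{2} + 4\right)}}{2} = - \frac{2 j \frac{1}{j + \left(4 + \left(-2 + j\right)^{2}\right)}}{2} = - \frac{2 j \frac{1}{4 + j + \left(-2 + j\right)^{2}}}{2} = - \frac{j}{4 + j + \left(-2 + j\right)^{2}}$)
$I{\left(-1 \right)} v{\left(1 \right)} S{\left(3,4 \right)} = \frac{\left(-1\right)^{2}}{8} \left(\left(-1\right) 1 \frac{1}{4 + 1 + \left(-2 + 1\right)^{2}}\right) 4 = \frac{1}{8} \cdot 1 \left(\left(-1\right) 1 \frac{1}{4 + 1 + \left(-1\right)^{2}}\right) 4 = \frac{\left(-1\right) 1 \frac{1}{4 + 1 + 1}}{8} \cdot 4 = \frac{\left(-1\right) 1 \cdot \frac{1}{6}}{8} \cdot 4 = \frac{1}{8} \left(- \frac{1}{6}\right) 4 = \left(- \frac{1}{48}\right) 4 = - \frac{1}{12}$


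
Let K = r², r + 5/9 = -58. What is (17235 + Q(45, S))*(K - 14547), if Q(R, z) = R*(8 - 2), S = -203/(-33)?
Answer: -1751624210/9 ≈ -1.9463e+8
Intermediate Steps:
r = -527/9 (r = -5/9 - 58 = -527/9 ≈ -58.556)
S = 203/33 (S = -203*(-1/33) = 203/33 ≈ 6.1515)
Q(R, z) = 6*R (Q(R, z) = R*6 = 6*R)
K = 277729/81 (K = (-527/9)² = 277729/81 ≈ 3428.8)
(17235 + Q(45, S))*(K - 14547) = (17235 + 6*45)*(277729/81 - 14547) = (17235 + 270)*(-900578/81) = 17505*(-900578/81) = -1751624210/9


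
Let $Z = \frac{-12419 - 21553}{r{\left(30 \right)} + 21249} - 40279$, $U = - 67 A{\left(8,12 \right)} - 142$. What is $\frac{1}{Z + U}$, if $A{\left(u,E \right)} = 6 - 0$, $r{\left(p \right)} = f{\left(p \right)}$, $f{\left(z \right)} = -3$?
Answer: $- \frac{3541}{144559905} \approx -2.4495 \cdot 10^{-5}$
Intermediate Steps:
$r{\left(p \right)} = -3$
$A{\left(u,E \right)} = 6$ ($A{\left(u,E \right)} = 6 + 0 = 6$)
$U = -544$ ($U = \left(-67\right) 6 - 142 = -402 - 142 = -544$)
$Z = - \frac{142633601}{3541}$ ($Z = \frac{-12419 - 21553}{-3 + 21249} - 40279 = - \frac{33972}{21246} - 40279 = \left(-33972\right) \frac{1}{21246} - 40279 = - \frac{5662}{3541} - 40279 = - \frac{142633601}{3541} \approx -40281.0$)
$\frac{1}{Z + U} = \frac{1}{- \frac{142633601}{3541} - 544} = \frac{1}{- \frac{144559905}{3541}} = - \frac{3541}{144559905}$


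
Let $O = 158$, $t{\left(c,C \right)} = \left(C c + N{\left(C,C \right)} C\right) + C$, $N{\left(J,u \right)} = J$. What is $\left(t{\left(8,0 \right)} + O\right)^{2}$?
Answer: $24964$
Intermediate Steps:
$t{\left(c,C \right)} = C + C^{2} + C c$ ($t{\left(c,C \right)} = \left(C c + C C\right) + C = \left(C c + C^{2}\right) + C = \left(C^{2} + C c\right) + C = C + C^{2} + C c$)
$\left(t{\left(8,0 \right)} + O\right)^{2} = \left(0 \left(1 + 0 + 8\right) + 158\right)^{2} = \left(0 \cdot 9 + 158\right)^{2} = \left(0 + 158\right)^{2} = 158^{2} = 24964$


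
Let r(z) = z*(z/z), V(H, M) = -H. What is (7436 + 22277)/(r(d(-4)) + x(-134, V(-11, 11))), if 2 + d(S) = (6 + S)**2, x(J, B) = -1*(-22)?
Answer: 29713/24 ≈ 1238.0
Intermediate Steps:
x(J, B) = 22
d(S) = -2 + (6 + S)**2
r(z) = z (r(z) = z*1 = z)
(7436 + 22277)/(r(d(-4)) + x(-134, V(-11, 11))) = (7436 + 22277)/((-2 + (6 - 4)**2) + 22) = 29713/((-2 + 2**2) + 22) = 29713/((-2 + 4) + 22) = 29713/(2 + 22) = 29713/24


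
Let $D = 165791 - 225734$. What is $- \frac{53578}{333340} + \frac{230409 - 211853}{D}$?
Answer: $- \frac{671220221}{1427242830} \approx -0.47029$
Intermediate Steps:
$D = -59943$ ($D = 165791 - 225734 = -59943$)
$- \frac{53578}{333340} + \frac{230409 - 211853}{D} = - \frac{53578}{333340} + \frac{230409 - 211853}{-59943} = \left(-53578\right) \frac{1}{333340} + \left(230409 - 211853\right) \left(- \frac{1}{59943}\right) = - \frac{3827}{23810} + 18556 \left(- \frac{1}{59943}\right) = - \frac{3827}{23810} - \frac{18556}{59943} = - \frac{671220221}{1427242830}$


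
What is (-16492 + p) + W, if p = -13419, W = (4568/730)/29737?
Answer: -324654141271/10854005 ≈ -29911.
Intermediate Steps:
W = 2284/10854005 (W = (4568*(1/730))*(1/29737) = (2284/365)*(1/29737) = 2284/10854005 ≈ 0.00021043)
(-16492 + p) + W = (-16492 - 13419) + 2284/10854005 = -29911 + 2284/10854005 = -324654141271/10854005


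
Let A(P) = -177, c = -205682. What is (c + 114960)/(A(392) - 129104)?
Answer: 90722/129281 ≈ 0.70174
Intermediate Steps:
(c + 114960)/(A(392) - 129104) = (-205682 + 114960)/(-177 - 129104) = -90722/(-129281) = -90722*(-1/129281) = 90722/129281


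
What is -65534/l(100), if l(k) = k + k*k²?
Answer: -32767/500050 ≈ -0.065527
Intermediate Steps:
l(k) = k + k³
-65534/l(100) = -65534/(100 + 100³) = -65534/(100 + 1000000) = -65534/1000100 = -65534*1/1000100 = -32767/500050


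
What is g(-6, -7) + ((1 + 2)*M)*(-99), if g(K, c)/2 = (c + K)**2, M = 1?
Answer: 41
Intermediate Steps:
g(K, c) = 2*(K + c)**2 (g(K, c) = 2*(c + K)**2 = 2*(K + c)**2)
g(-6, -7) + ((1 + 2)*M)*(-99) = 2*(-6 - 7)**2 + ((1 + 2)*1)*(-99) = 2*(-13)**2 + (3*1)*(-99) = 2*169 + 3*(-99) = 338 - 297 = 41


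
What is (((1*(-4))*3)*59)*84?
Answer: -59472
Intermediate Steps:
(((1*(-4))*3)*59)*84 = (-4*3*59)*84 = -12*59*84 = -708*84 = -59472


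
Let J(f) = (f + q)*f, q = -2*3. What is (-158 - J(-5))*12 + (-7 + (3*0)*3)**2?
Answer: -2507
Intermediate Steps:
q = -6
J(f) = f*(-6 + f) (J(f) = (f - 6)*f = (-6 + f)*f = f*(-6 + f))
(-158 - J(-5))*12 + (-7 + (3*0)*3)**2 = (-158 - (-5)*(-6 - 5))*12 + (-7 + (3*0)*3)**2 = (-158 - (-5)*(-11))*12 + (-7 + 0*3)**2 = (-158 - 1*55)*12 + (-7 + 0)**2 = (-158 - 55)*12 + (-7)**2 = -213*12 + 49 = -2556 + 49 = -2507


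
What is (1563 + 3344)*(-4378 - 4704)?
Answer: -44565374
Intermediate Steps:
(1563 + 3344)*(-4378 - 4704) = 4907*(-9082) = -44565374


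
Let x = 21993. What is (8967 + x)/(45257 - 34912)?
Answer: 6192/2069 ≈ 2.9927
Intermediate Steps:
(8967 + x)/(45257 - 34912) = (8967 + 21993)/(45257 - 34912) = 30960/10345 = 30960*(1/10345) = 6192/2069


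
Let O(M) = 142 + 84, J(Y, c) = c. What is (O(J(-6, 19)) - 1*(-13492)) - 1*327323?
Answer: -313605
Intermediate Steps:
O(M) = 226
(O(J(-6, 19)) - 1*(-13492)) - 1*327323 = (226 - 1*(-13492)) - 1*327323 = (226 + 13492) - 327323 = 13718 - 327323 = -313605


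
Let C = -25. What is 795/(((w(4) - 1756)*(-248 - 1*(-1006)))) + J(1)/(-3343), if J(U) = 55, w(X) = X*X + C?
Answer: -15248107/894499882 ≈ -0.017047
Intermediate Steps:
w(X) = -25 + X**2 (w(X) = X*X - 25 = X**2 - 25 = -25 + X**2)
795/(((w(4) - 1756)*(-248 - 1*(-1006)))) + J(1)/(-3343) = 795/((((-25 + 4**2) - 1756)*(-248 - 1*(-1006)))) + 55/(-3343) = 795/((((-25 + 16) - 1756)*(-248 + 1006))) + 55*(-1/3343) = 795/(((-9 - 1756)*758)) - 55/3343 = 795/((-1765*758)) - 55/3343 = 795/(-1337870) - 55/3343 = 795*(-1/1337870) - 55/3343 = -159/267574 - 55/3343 = -15248107/894499882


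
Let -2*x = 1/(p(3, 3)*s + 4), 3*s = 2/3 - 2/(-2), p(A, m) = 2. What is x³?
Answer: -729/778688 ≈ -0.00093619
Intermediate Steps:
s = 5/9 (s = (2/3 - 2/(-2))/3 = (2*(⅓) - 2*(-½))/3 = (⅔ + 1)/3 = (⅓)*(5/3) = 5/9 ≈ 0.55556)
x = -9/92 (x = -1/(2*(2*(5/9) + 4)) = -1/(2*(10/9 + 4)) = -1/(2*46/9) = -½*9/46 = -9/92 ≈ -0.097826)
x³ = (-9/92)³ = -729/778688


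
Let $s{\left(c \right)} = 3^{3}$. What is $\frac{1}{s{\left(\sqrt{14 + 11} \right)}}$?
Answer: $\frac{1}{27} \approx 0.037037$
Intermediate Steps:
$s{\left(c \right)} = 27$
$\frac{1}{s{\left(\sqrt{14 + 11} \right)}} = \frac{1}{27}$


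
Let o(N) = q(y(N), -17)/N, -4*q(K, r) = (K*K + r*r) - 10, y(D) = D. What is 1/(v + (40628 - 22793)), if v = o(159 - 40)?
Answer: 119/2118755 ≈ 5.6165e-5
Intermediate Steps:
q(K, r) = 5/2 - K²/4 - r²/4 (q(K, r) = -((K*K + r*r) - 10)/4 = -((K² + r²) - 10)/4 = -(-10 + K² + r²)/4 = 5/2 - K²/4 - r²/4)
o(N) = (-279/4 - N²/4)/N (o(N) = (5/2 - N²/4 - ¼*(-17)²)/N = (5/2 - N²/4 - ¼*289)/N = (5/2 - N²/4 - 289/4)/N = (-279/4 - N²/4)/N)
v = -3610/119 (v = (-279 - (159 - 40)²)/(4*(159 - 40)) = (¼)*(-279 - 1*119²)/119 = (¼)*(1/119)*(-279 - 1*14161) = (¼)*(1/119)*(-279 - 14161) = (¼)*(1/119)*(-14440) = -3610/119 ≈ -30.336)
1/(v + (40628 - 22793)) = 1/(-3610/119 + (40628 - 22793)) = 1/(-3610/119 + 17835) = 1/(2118755/119) = 119/2118755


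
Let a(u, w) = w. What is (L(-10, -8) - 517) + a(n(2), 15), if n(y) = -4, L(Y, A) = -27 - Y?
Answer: -519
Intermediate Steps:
(L(-10, -8) - 517) + a(n(2), 15) = ((-27 - 1*(-10)) - 517) + 15 = ((-27 + 10) - 517) + 15 = (-17 - 517) + 15 = -534 + 15 = -519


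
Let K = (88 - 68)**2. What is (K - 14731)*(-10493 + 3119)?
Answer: 105676794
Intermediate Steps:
K = 400 (K = 20**2 = 400)
(K - 14731)*(-10493 + 3119) = (400 - 14731)*(-10493 + 3119) = -14331*(-7374) = 105676794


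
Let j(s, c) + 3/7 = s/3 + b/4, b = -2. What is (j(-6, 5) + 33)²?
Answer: 177241/196 ≈ 904.29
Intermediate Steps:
j(s, c) = -13/14 + s/3 (j(s, c) = -3/7 + (s/3 - 2/4) = -3/7 + (s*(⅓) - 2*¼) = -3/7 + (s/3 - ½) = -3/7 + (-½ + s/3) = -13/14 + s/3)
(j(-6, 5) + 33)² = ((-13/14 + (⅓)*(-6)) + 33)² = ((-13/14 - 2) + 33)² = (-41/14 + 33)² = (421/14)² = 177241/196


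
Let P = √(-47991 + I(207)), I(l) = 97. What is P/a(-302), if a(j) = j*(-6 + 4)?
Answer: I*√47894/604 ≈ 0.36233*I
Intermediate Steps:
a(j) = -2*j (a(j) = j*(-2) = -2*j)
P = I*√47894 (P = √(-47991 + 97) = √(-47894) = I*√47894 ≈ 218.85*I)
P/a(-302) = (I*√47894)/((-2*(-302))) = (I*√47894)/604 = (I*√47894)*(1/604) = I*√47894/604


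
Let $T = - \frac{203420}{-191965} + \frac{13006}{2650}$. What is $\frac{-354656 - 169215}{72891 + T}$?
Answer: $- \frac{26649697576475}{3708321591954} \approx -7.1865$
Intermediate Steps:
$T = \frac{303575979}{50870725}$ ($T = \left(-203420\right) \left(- \frac{1}{191965}\right) + 13006 \cdot \frac{1}{2650} = \frac{40684}{38393} + \frac{6503}{1325} = \frac{303575979}{50870725} \approx 5.9676$)
$\frac{-354656 - 169215}{72891 + T} = \frac{-354656 - 169215}{72891 + \frac{303575979}{50870725}} = - \frac{523871}{\frac{3708321591954}{50870725}} = \left(-523871\right) \frac{50870725}{3708321591954} = - \frac{26649697576475}{3708321591954}$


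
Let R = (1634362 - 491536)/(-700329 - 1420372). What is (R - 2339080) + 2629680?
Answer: 616274567774/2120701 ≈ 2.9060e+5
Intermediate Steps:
R = -1142826/2120701 (R = 1142826/(-2120701) = 1142826*(-1/2120701) = -1142826/2120701 ≈ -0.53889)
(R - 2339080) + 2629680 = (-1142826/2120701 - 2339080) + 2629680 = -4960490437906/2120701 + 2629680 = 616274567774/2120701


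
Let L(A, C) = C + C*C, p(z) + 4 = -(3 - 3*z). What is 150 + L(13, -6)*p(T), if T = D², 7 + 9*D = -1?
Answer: 100/9 ≈ 11.111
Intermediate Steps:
D = -8/9 (D = -7/9 + (⅑)*(-1) = -7/9 - ⅑ = -8/9 ≈ -0.88889)
T = 64/81 (T = (-8/9)² = 64/81 ≈ 0.79012)
p(z) = -7 + 3*z (p(z) = -4 - (3 - 3*z) = -4 + (-3 + 3*z) = -7 + 3*z)
L(A, C) = C + C²
150 + L(13, -6)*p(T) = 150 + (-6*(1 - 6))*(-7 + 3*(64/81)) = 150 + (-6*(-5))*(-7 + 64/27) = 150 + 30*(-125/27) = 150 - 1250/9 = 100/9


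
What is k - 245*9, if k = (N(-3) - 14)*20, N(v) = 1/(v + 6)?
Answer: -7435/3 ≈ -2478.3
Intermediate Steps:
N(v) = 1/(6 + v)
k = -820/3 (k = (1/(6 - 3) - 14)*20 = (1/3 - 14)*20 = (⅓ - 14)*20 = -41/3*20 = -820/3 ≈ -273.33)
k - 245*9 = -820/3 - 245*9 = -820/3 - 1*2205 = -820/3 - 2205 = -7435/3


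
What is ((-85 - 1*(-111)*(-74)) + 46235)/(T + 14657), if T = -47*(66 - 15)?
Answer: 9484/3065 ≈ 3.0943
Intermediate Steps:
T = -2397 (T = -47*51 = -2397)
((-85 - 1*(-111)*(-74)) + 46235)/(T + 14657) = ((-85 - 1*(-111)*(-74)) + 46235)/(-2397 + 14657) = ((-85 + 111*(-74)) + 46235)/12260 = ((-85 - 8214) + 46235)*(1/12260) = (-8299 + 46235)*(1/12260) = 37936*(1/12260) = 9484/3065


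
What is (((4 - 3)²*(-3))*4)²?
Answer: 144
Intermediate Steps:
(((4 - 3)²*(-3))*4)² = ((1²*(-3))*4)² = ((1*(-3))*4)² = (-3*4)² = (-12)² = 144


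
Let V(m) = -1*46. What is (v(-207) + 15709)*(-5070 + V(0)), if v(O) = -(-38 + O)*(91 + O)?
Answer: 65029476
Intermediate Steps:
v(O) = -(-38 + O)*(91 + O)
V(m) = -46
(v(-207) + 15709)*(-5070 + V(0)) = ((3458 - 1*(-207)**2 - 53*(-207)) + 15709)*(-5070 - 46) = ((3458 - 1*42849 + 10971) + 15709)*(-5116) = ((3458 - 42849 + 10971) + 15709)*(-5116) = (-28420 + 15709)*(-5116) = -12711*(-5116) = 65029476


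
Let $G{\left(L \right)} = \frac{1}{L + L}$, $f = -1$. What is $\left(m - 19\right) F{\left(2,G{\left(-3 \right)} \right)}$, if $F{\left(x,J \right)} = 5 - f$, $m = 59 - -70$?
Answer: $660$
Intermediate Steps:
$m = 129$ ($m = 59 + 70 = 129$)
$G{\left(L \right)} = \frac{1}{2 L}$
$F{\left(x,J \right)} = 6$ ($F{\left(x,J \right)} = 5 - -1 = 5 + 1 = 6$)
$\left(m - 19\right) F{\left(2,G{\left(-3 \right)} \right)} = \left(129 - 19\right) 6 = 110 \cdot 6 = 660$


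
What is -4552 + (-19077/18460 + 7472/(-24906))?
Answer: -1046731126201/229882380 ≈ -4553.3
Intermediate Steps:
-4552 + (-19077/18460 + 7472/(-24906)) = -4552 + (-19077*1/18460 + 7472*(-1/24906)) = -4552 + (-19077/18460 - 3736/12453) = -4552 - 306532441/229882380 = -1046731126201/229882380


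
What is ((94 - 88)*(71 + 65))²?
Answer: 665856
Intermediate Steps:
((94 - 88)*(71 + 65))² = (6*136)² = 816² = 665856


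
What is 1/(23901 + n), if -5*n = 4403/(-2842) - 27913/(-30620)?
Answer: 31079300/742830312951 ≈ 4.1839e-5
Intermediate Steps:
n = 3963651/31079300 (n = -(4403/(-2842) - 27913/(-30620))/5 = -(4403*(-1/2842) - 27913*(-1/30620))/5 = -(-629/406 + 27913/30620)/5 = -⅕*(-3963651/6215860) = 3963651/31079300 ≈ 0.12753)
1/(23901 + n) = 1/(23901 + 3963651/31079300) = 1/(742830312951/31079300) = 31079300/742830312951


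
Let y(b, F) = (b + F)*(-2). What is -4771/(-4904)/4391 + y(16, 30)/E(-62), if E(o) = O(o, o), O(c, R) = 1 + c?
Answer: 1981369719/1313541304 ≈ 1.5084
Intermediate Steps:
E(o) = 1 + o
y(b, F) = -2*F - 2*b (y(b, F) = (F + b)*(-2) = -2*F - 2*b)
-4771/(-4904)/4391 + y(16, 30)/E(-62) = -4771/(-4904)/4391 + (-2*30 - 2*16)/(1 - 62) = -4771*(-1/4904)*(1/4391) + (-60 - 32)/(-61) = (4771/4904)*(1/4391) - 92*(-1/61) = 4771/21533464 + 92/61 = 1981369719/1313541304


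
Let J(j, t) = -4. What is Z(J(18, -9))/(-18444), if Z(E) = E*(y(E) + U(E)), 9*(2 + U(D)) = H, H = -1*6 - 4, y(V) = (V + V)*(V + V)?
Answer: 548/41499 ≈ 0.013205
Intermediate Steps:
y(V) = 4*V**2 (y(V) = (2*V)*(2*V) = 4*V**2)
H = -10 (H = -6 - 4 = -10)
U(D) = -28/9 (U(D) = -2 + (1/9)*(-10) = -2 - 10/9 = -28/9)
Z(E) = E*(-28/9 + 4*E**2) (Z(E) = E*(4*E**2 - 28/9) = E*(-28/9 + 4*E**2))
Z(J(18, -9))/(-18444) = (4*(-4)*(-7/9 + (-4)**2))/(-18444) = (4*(-4)*(-7/9 + 16))*(-1/18444) = (4*(-4)*(137/9))*(-1/18444) = -2192/9*(-1/18444) = 548/41499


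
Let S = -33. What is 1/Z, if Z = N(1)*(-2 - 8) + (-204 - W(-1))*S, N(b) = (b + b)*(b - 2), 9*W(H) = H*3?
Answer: 1/6741 ≈ 0.00014835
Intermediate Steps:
W(H) = H/3 (W(H) = (H*3)/9 = (3*H)/9 = H/3)
N(b) = 2*b*(-2 + b) (N(b) = (2*b)*(-2 + b) = 2*b*(-2 + b))
Z = 6741 (Z = (2*1*(-2 + 1))*(-2 - 8) + (-204 - (-1)/3)*(-33) = (2*1*(-1))*(-10) + (-204 - 1*(-1/3))*(-33) = -2*(-10) + (-204 + 1/3)*(-33) = 20 - 611/3*(-33) = 20 + 6721 = 6741)
1/Z = 1/6741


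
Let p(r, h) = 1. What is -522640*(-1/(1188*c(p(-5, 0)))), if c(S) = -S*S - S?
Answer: -65330/297 ≈ -219.97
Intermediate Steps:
c(S) = -S - S² (c(S) = -S² - S = -S - S²)
-522640*(-1/(1188*c(p(-5, 0)))) = -522640*1/(1188*(1 + 1)) = -522640/((33*(-1*1*2))*(-36)) = -522640/((33*(-2))*(-36)) = -522640/((-66*(-36))) = -522640/2376 = -522640*1/2376 = -65330/297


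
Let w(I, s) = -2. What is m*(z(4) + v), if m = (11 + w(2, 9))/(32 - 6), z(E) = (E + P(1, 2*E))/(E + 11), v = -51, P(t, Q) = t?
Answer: -228/13 ≈ -17.538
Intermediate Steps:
z(E) = (1 + E)/(11 + E) (z(E) = (E + 1)/(E + 11) = (1 + E)/(11 + E))
m = 9/26 (m = (11 - 2)/(32 - 6) = 9/26 ≈ 0.34615)
m*(z(4) + v) = 9*((1 + 4)/(11 + 4) - 51)/26 = 9*(5/15 - 51)/26 = 9*((1/15)*5 - 51)/26 = 9*(⅓ - 51)/26 = (9/26)*(-152/3) = -228/13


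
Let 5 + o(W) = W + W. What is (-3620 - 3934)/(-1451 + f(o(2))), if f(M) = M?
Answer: 1259/242 ≈ 5.2025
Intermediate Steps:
o(W) = -5 + 2*W (o(W) = -5 + (W + W) = -5 + 2*W)
(-3620 - 3934)/(-1451 + f(o(2))) = (-3620 - 3934)/(-1451 + (-5 + 2*2)) = -7554/(-1451 + (-5 + 4)) = -7554/(-1451 - 1) = -7554/(-1452) = -7554*(-1/1452) = 1259/242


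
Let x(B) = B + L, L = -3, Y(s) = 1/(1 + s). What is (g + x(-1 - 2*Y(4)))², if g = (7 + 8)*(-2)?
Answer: 29584/25 ≈ 1183.4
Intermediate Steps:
g = -30 (g = 15*(-2) = -30)
x(B) = -3 + B (x(B) = B - 3 = -3 + B)
(g + x(-1 - 2*Y(4)))² = (-30 + (-3 + (-1 - 2/(1 + 4))))² = (-30 + (-3 + (-1 - 2/5)))² = (-30 + (-3 + (-1 - 2*⅕)))² = (-30 + (-3 + (-1 - ⅖)))² = (-30 + (-3 - 7/5))² = (-30 - 22/5)² = (-172/5)² = 29584/25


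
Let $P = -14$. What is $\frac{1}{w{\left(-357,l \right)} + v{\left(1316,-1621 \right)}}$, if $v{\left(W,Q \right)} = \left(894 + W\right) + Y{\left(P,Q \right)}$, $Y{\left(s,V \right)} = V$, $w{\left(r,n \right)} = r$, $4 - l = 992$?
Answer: $\frac{1}{232} \approx 0.0043103$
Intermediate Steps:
$l = -988$ ($l = 4 - 992 = -988$)
$v{\left(W,Q \right)} = 894 + Q + W$ ($v{\left(W,Q \right)} = \left(894 + W\right) + Q = 894 + Q + W$)
$\frac{1}{w{\left(-357,l \right)} + v{\left(1316,-1621 \right)}} = \frac{1}{-357 + \left(894 - 1621 + 1316\right)} = \frac{1}{-357 + 589} = \frac{1}{232}$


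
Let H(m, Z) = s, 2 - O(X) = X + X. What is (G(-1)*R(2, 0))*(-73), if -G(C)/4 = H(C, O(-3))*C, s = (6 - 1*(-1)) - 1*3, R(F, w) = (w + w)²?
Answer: 0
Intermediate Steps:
O(X) = 2 - 2*X (O(X) = 2 - (X + X) = 2 - 2*X)
R(F, w) = 4*w² (R(F, w) = (2*w)² = 4*w²)
s = 4 (s = (6 + 1) - 3 = 7 - 3 = 4)
H(m, Z) = 4
G(C) = -16*C
(G(-1)*R(2, 0))*(-73) = ((-16*(-1))*(4*0²))*(-73) = (16*(4*0))*(-73) = (16*0)*(-73) = 0*(-73) = 0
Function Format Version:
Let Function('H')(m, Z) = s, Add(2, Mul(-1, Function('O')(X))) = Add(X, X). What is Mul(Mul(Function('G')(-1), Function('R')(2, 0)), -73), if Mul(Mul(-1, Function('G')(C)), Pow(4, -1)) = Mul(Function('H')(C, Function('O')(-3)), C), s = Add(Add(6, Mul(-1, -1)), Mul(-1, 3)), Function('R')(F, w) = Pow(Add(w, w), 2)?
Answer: 0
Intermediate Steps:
Function('O')(X) = Add(2, Mul(-2, X)) (Function('O')(X) = Add(2, Mul(-1, Add(X, X))) = Add(2, Mul(-1, Mul(2, X))) = Add(2, Mul(-2, X)))
Function('R')(F, w) = Mul(4, Pow(w, 2)) (Function('R')(F, w) = Pow(Mul(2, w), 2) = Mul(4, Pow(w, 2)))
s = 4 (s = Add(Add(6, 1), -3) = Add(7, -3) = 4)
Function('H')(m, Z) = 4
Function('G')(C) = Mul(-16, C) (Function('G')(C) = Mul(-4, Mul(4, C)) = Mul(-16, C))
Mul(Mul(Function('G')(-1), Function('R')(2, 0)), -73) = Mul(Mul(Mul(-16, -1), Mul(4, Pow(0, 2))), -73) = Mul(Mul(16, Mul(4, 0)), -73) = Mul(Mul(16, 0), -73) = Mul(0, -73) = 0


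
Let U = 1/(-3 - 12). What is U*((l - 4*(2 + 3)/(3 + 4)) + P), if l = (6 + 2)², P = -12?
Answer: -344/105 ≈ -3.2762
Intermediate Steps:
l = 64 (l = 8² = 64)
U = -1/15 (U = 1/(-15) = -1/15 ≈ -0.066667)
U*((l - 4*(2 + 3)/(3 + 4)) + P) = -((64 - 4*(2 + 3)/(3 + 4)) - 12)/15 = -((64 - 20/7) - 12)/15 = -(428/7 - 12)/15 = -1/15*344/7 = -344/105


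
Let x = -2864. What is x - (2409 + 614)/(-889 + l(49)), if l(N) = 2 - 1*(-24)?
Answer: -2468609/863 ≈ -2860.5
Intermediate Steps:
l(N) = 26 (l(N) = 2 + 24 = 26)
x - (2409 + 614)/(-889 + l(49)) = -2864 - (2409 + 614)/(-889 + 26) = -2864 - 3023/(-863) = -2864 - 3023*(-1)/863 = -2864 - 1*(-3023/863) = -2864 + 3023/863 = -2468609/863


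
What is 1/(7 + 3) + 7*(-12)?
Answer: -839/10 ≈ -83.900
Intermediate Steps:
1/(7 + 3) + 7*(-12) = 1/10 - 84 = ⅒ - 84 = -839/10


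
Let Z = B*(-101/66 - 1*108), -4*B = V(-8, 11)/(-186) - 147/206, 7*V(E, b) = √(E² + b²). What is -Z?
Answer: 354221/18128 + 7229*√185/343728 ≈ 19.826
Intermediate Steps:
V(E, b) = √(E² + b²)/7
B = 147/824 + √185/5208 (B = -((√((-8)² + 11²)/7)/(-186) - 147/206)/4 = -((√(64 + 121)/7)*(-1/186) - 147*1/206)/4 = -((√185/7)*(-1/186) - 147/206)/4 = -(-√185/1302 - 147/206)/4 = -(-147/206 - √185/1302)/4 = 147/824 + √185/5208 ≈ 0.18101)
Z = -354221/18128 - 7229*√185/343728 (Z = (147/824 + √185/5208)*(-101/66 - 1*108) = (147/824 + √185/5208)*(-101*1/66 - 108) = (147/824 + √185/5208)*(-101/66 - 108) = (147/824 + √185/5208)*(-7229/66) = -354221/18128 - 7229*√185/343728 ≈ -19.826)
-Z = -(-354221/18128 - 7229*√185/343728) = 354221/18128 + 7229*√185/343728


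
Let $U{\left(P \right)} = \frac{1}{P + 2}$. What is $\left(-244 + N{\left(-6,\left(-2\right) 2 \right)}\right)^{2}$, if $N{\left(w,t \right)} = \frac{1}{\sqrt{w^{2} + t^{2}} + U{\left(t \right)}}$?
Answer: $\frac{2550856868}{42849} - \frac{808096 \sqrt{13}}{42849} \approx 59463.0$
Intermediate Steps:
$U{\left(P \right)} = \frac{1}{2 + P}$
$N{\left(w,t \right)} = \frac{1}{\frac{1}{2 + t} + \sqrt{t^{2} + w^{2}}}$ ($N{\left(w,t \right)} = \frac{1}{\sqrt{w^{2} + t^{2}} + \frac{1}{2 + t}} = \frac{1}{\sqrt{t^{2} + w^{2}} + \frac{1}{2 + t}} = \frac{1}{\frac{1}{2 + t} + \sqrt{t^{2} + w^{2}}}$)
$\left(-244 + N{\left(-6,\left(-2\right) 2 \right)}\right)^{2} = \left(-244 + \frac{2 - 4}{1 + \sqrt{\left(\left(-2\right) 2\right)^{2} + \left(-6\right)^{2}} \left(2 - 4\right)}\right)^{2} = \left(-244 + \frac{2 - 4}{1 + \sqrt{\left(-4\right)^{2} + 36} \left(2 - 4\right)}\right)^{2} = \left(-244 + \frac{1}{1 + \sqrt{16 + 36} \left(-2\right)} \left(-2\right)\right)^{2} = \left(-244 + \frac{1}{1 + \sqrt{52} \left(-2\right)} \left(-2\right)\right)^{2} = \left(-244 + \frac{1}{1 + 2 \sqrt{13} \left(-2\right)} \left(-2\right)\right)^{2} = \left(-244 + \frac{1}{1 - 4 \sqrt{13}} \left(-2\right)\right)^{2} = \left(-244 - \frac{2}{1 - 4 \sqrt{13}}\right)^{2}$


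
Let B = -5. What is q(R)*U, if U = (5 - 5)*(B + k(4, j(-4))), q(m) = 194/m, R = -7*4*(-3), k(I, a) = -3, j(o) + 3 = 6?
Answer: 0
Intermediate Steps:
j(o) = 3 (j(o) = -3 + 6 = 3)
R = 84 (R = -28*(-3) = 84)
U = 0 (U = (5 - 5)*(-5 - 3) = 0*(-8) = 0)
q(R)*U = (194/84)*0 = (194*(1/84))*0 = (97/42)*0 = 0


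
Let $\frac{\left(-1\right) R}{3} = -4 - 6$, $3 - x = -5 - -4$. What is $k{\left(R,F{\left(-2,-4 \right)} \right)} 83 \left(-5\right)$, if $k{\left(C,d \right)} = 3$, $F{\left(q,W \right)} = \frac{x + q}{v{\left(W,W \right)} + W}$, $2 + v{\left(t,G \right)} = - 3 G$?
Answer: $-1245$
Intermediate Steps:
$v{\left(t,G \right)} = -2 - 3 G$
$x = 4$ ($x = 3 - \left(-5 - -4\right) = 3 - \left(-5 + 4\right) = 3 - -1 = 3 + 1 = 4$)
$R = 30$ ($R = - 3 \left(-4 - 6\right) = \left(-3\right) \left(-10\right) = 30$)
$F{\left(q,W \right)} = \frac{4 + q}{-2 - 2 W}$ ($F{\left(q,W \right)} = \frac{4 + q}{\left(-2 - 3 W\right) + W} = \frac{4 + q}{-2 - 2 W}$)
$k{\left(R,F{\left(-2,-4 \right)} \right)} 83 \left(-5\right) = 3 \cdot 83 \left(-5\right) = 249 \left(-5\right) = -1245$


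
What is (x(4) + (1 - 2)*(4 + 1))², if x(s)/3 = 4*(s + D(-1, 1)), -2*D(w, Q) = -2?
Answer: 3025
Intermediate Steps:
D(w, Q) = 1 (D(w, Q) = -½*(-2) = 1)
x(s) = 12 + 12*s (x(s) = 3*(4*(s + 1)) = 3*(4*(1 + s)) = 3*(4 + 4*s) = 12 + 12*s)
(x(4) + (1 - 2)*(4 + 1))² = ((12 + 12*4) + (1 - 2)*(4 + 1))² = ((12 + 48) - 1*5)² = (60 - 5)² = 55² = 3025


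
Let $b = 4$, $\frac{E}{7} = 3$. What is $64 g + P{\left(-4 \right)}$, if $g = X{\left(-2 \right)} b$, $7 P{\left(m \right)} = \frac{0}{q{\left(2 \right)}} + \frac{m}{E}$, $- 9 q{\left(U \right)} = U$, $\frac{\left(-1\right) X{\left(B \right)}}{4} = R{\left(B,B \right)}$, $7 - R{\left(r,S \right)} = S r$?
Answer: $- \frac{451588}{147} \approx -3072.0$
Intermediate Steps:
$R{\left(r,S \right)} = 7 - S r$
$X{\left(B \right)} = -28 + 4 B^{2}$ ($X{\left(B \right)} = - 4 \left(7 - B B\right) = - 4 \left(7 - B^{2}\right) = -28 + 4 B^{2}$)
$q{\left(U \right)} = - \frac{U}{9}$
$E = 21$ ($E = 7 \cdot 3 = 21$)
$P{\left(m \right)} = \frac{m}{147}$ ($P{\left(m \right)} = \frac{\frac{0}{\left(- \frac{1}{9}\right) 2} + \frac{m}{21}}{7} = \frac{\frac{0}{- \frac{2}{9}} + m \frac{1}{21}}{7} = \frac{0 \left(- \frac{9}{2}\right) + \frac{m}{21}}{7} = \frac{0 + \frac{m}{21}}{7} = \frac{\frac{1}{21} m}{7} = \frac{m}{147}$)
$g = -48$ ($g = \left(-28 + 4 \left(-2\right)^{2}\right) 4 = \left(-28 + 4 \cdot 4\right) 4 = \left(-28 + 16\right) 4 = \left(-12\right) 4 = -48$)
$64 g + P{\left(-4 \right)} = 64 \left(-48\right) + \frac{1}{147} \left(-4\right) = -3072 - \frac{4}{147} = - \frac{451588}{147}$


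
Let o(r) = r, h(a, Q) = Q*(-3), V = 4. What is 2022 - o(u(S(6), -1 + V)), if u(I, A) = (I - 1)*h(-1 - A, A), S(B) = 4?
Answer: 2049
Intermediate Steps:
h(a, Q) = -3*Q
u(I, A) = -3*A*(-1 + I) (u(I, A) = (I - 1)*(-3*A) = (-1 + I)*(-3*A) = -3*A*(-1 + I))
2022 - o(u(S(6), -1 + V)) = 2022 - 3*(-1 + 4)*(1 - 1*4) = 2022 - 3*3*(1 - 4) = 2022 - 3*3*(-3) = 2022 - 1*(-27) = 2022 + 27 = 2049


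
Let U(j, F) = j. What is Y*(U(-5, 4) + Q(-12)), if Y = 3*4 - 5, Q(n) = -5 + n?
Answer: -154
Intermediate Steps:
Y = 7 (Y = 12 - 5 = 7)
Y*(U(-5, 4) + Q(-12)) = 7*(-5 + (-5 - 12)) = 7*(-5 - 17) = 7*(-22) = -154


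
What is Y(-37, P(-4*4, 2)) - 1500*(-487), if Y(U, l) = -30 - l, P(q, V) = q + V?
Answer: 730484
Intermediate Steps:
P(q, V) = V + q
Y(-37, P(-4*4, 2)) - 1500*(-487) = (-30 - (2 - 4*4)) - 1500*(-487) = (-30 - (2 - 16)) + 730500 = (-30 - 1*(-14)) + 730500 = (-30 + 14) + 730500 = -16 + 730500 = 730484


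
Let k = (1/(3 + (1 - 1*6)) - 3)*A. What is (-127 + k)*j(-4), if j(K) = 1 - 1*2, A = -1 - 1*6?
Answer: 205/2 ≈ 102.50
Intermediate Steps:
A = -7 (A = -1 - 6 = -7)
j(K) = -1 (j(K) = 1 - 2 = -1)
k = 49/2 (k = (1/(3 + (1 - 1*6)) - 3)*(-7) = (1/(3 + (1 - 6)) - 3)*(-7) = (1/(3 - 5) - 3)*(-7) = (1/(-2) - 3)*(-7) = (-½ - 3)*(-7) = -7/2*(-7) = 49/2 ≈ 24.500)
(-127 + k)*j(-4) = (-127 + 49/2)*(-1) = -205/2*(-1) = 205/2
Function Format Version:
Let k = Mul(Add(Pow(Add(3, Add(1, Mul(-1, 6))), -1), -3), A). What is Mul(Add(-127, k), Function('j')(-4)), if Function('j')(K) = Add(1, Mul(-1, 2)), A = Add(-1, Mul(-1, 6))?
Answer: Rational(205, 2) ≈ 102.50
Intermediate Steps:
A = -7 (A = Add(-1, -6) = -7)
Function('j')(K) = -1 (Function('j')(K) = Add(1, -2) = -1)
k = Rational(49, 2) (k = Mul(Add(Pow(Add(3, Add(1, Mul(-1, 6))), -1), -3), -7) = Mul(Add(Pow(Add(3, Add(1, -6)), -1), -3), -7) = Mul(Add(Pow(Add(3, -5), -1), -3), -7) = Mul(Add(Pow(-2, -1), -3), -7) = Mul(Add(Rational(-1, 2), -3), -7) = Mul(Rational(-7, 2), -7) = Rational(49, 2) ≈ 24.500)
Mul(Add(-127, k), Function('j')(-4)) = Mul(Add(-127, Rational(49, 2)), -1) = Mul(Rational(-205, 2), -1) = Rational(205, 2)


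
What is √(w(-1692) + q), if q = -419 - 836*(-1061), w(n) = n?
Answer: √884885 ≈ 940.68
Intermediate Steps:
q = 886577 (q = -419 + 886996 = 886577)
√(w(-1692) + q) = √(-1692 + 886577) = √884885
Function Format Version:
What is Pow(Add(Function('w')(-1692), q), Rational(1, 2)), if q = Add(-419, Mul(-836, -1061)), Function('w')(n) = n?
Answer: Pow(884885, Rational(1, 2)) ≈ 940.68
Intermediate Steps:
q = 886577 (q = Add(-419, 886996) = 886577)
Pow(Add(Function('w')(-1692), q), Rational(1, 2)) = Pow(Add(-1692, 886577), Rational(1, 2)) = Pow(884885, Rational(1, 2))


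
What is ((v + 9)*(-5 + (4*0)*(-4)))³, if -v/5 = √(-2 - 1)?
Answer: 162000 + 105000*I*√3 ≈ 1.62e+5 + 1.8187e+5*I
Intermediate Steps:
v = -5*I*√3 (v = -5*√(-2 - 1) = -5*I*√3 ≈ -8.6602*I)
((v + 9)*(-5 + (4*0)*(-4)))³ = ((-5*I*√3 + 9)*(-5 + (4*0)*(-4)))³ = ((9 - 5*I*√3)*(-5 + 0*(-4)))³ = ((9 - 5*I*√3)*(-5 + 0))³ = ((9 - 5*I*√3)*(-5))³ = (-45 + 25*I*√3)³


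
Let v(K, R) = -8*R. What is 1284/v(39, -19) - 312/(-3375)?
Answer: 365077/42750 ≈ 8.5398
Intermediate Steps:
1284/v(39, -19) - 312/(-3375) = 1284/((-8*(-19))) - 312/(-3375) = 1284/152 - 312*(-1/3375) = 1284*(1/152) + 104/1125 = 321/38 + 104/1125 = 365077/42750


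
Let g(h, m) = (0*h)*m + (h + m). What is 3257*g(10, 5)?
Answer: 48855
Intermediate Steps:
g(h, m) = h + m (g(h, m) = 0*m + (h + m) = 0 + (h + m) = h + m)
3257*g(10, 5) = 3257*(10 + 5) = 3257*15 = 48855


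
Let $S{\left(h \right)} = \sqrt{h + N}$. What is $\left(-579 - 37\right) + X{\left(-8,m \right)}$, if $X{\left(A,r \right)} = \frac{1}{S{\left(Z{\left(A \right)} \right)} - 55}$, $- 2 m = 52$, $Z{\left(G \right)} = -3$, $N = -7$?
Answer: $- \frac{373923}{607} - \frac{i \sqrt{10}}{3035} \approx -616.02 - 0.0010419 i$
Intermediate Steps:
$m = -26$ ($m = \left(- \frac{1}{2}\right) 52 = -26$)
$S{\left(h \right)} = \sqrt{-7 + h}$ ($S{\left(h \right)} = \sqrt{h - 7} = \sqrt{-7 + h}$)
$X{\left(A,r \right)} = \frac{1}{-55 + i \sqrt{10}}$ ($X{\left(A,r \right)} = \frac{1}{\sqrt{-7 - 3} - 55} = \frac{1}{\sqrt{-10} - 55} = \frac{1}{i \sqrt{10} - 55} = \frac{1}{-55 + i \sqrt{10}}$)
$\left(-579 - 37\right) + X{\left(-8,m \right)} = \left(-579 - 37\right) - \left(\frac{11}{607} + \frac{i \sqrt{10}}{3035}\right) = -616 - \left(\frac{11}{607} + \frac{i \sqrt{10}}{3035}\right) = - \frac{373923}{607} - \frac{i \sqrt{10}}{3035}$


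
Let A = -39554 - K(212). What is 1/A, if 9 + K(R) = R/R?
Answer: -1/39546 ≈ -2.5287e-5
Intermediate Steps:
K(R) = -8 (K(R) = -9 + R/R = -9 + 1 = -8)
A = -39546 (A = -39554 - 1*(-8) = -39554 + 8 = -39546)
1/A = 1/(-39546) = -1/39546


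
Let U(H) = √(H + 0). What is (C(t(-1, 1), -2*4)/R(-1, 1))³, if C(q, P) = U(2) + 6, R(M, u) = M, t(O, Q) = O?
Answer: (-6 - √2)³ ≈ -407.56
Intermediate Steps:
U(H) = √H
C(q, P) = 6 + √2 (C(q, P) = √2 + 6 = 6 + √2)
(C(t(-1, 1), -2*4)/R(-1, 1))³ = ((6 + √2)/(-1))³ = ((6 + √2)*(-1))³ = (-6 - √2)³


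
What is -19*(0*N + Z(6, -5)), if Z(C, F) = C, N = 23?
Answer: -114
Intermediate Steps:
-19*(0*N + Z(6, -5)) = -19*(0*23 + 6) = -19*(0 + 6) = -19*6 = -114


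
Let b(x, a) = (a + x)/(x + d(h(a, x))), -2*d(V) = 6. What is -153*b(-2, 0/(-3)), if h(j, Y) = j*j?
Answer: -306/5 ≈ -61.200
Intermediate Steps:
h(j, Y) = j²
d(V) = -3 (d(V) = -½*6 = -3)
b(x, a) = (a + x)/(-3 + x) (b(x, a) = (a + x)/(x - 3) = (a + x)/(-3 + x))
-153*b(-2, 0/(-3)) = -153*(0/(-3) - 2)/(-3 - 2) = -153*(0*(-⅓) - 2)/(-5) = -(-153)*(0 - 2)/5 = -(-153)*(-2)/5 = -153*⅖ = -306/5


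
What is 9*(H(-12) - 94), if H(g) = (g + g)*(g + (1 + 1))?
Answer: 1314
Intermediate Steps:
H(g) = 2*g*(2 + g) (H(g) = (2*g)*(g + 2) = (2*g)*(2 + g) = 2*g*(2 + g))
9*(H(-12) - 94) = 9*(2*(-12)*(2 - 12) - 94) = 9*(2*(-12)*(-10) - 94) = 9*(240 - 94) = 9*146 = 1314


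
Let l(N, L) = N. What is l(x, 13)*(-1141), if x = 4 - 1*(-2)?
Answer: -6846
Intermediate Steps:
x = 6 (x = 4 + 2 = 6)
l(x, 13)*(-1141) = 6*(-1141) = -6846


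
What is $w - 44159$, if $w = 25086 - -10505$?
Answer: $-8568$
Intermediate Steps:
$w = 35591$ ($w = 25086 + 10505 = 35591$)
$w - 44159 = 35591 - 44159 = -8568$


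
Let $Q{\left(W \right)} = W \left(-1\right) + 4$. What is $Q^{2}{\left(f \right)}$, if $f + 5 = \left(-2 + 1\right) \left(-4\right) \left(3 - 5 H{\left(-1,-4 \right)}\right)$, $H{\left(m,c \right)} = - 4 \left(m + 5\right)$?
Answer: $104329$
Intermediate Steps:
$H{\left(m,c \right)} = -20 - 4 m$ ($H{\left(m,c \right)} = - 4 \left(5 + m\right) = -20 - 4 m$)
$f = 327$ ($f = -5 + \left(-2 + 1\right) \left(-4\right) \left(3 - 5 \left(-20 - -4\right)\right) = -5 + \left(-1\right) \left(-4\right) \left(3 - 5 \left(-20 + 4\right)\right) = -5 + 4 \left(3 - -80\right) = -5 + 4 \left(3 + 80\right) = -5 + 4 \cdot 83 = -5 + 332 = 327$)
$Q{\left(W \right)} = 4 - W$ ($Q{\left(W \right)} = - W + 4 = 4 - W$)
$Q^{2}{\left(f \right)} = \left(4 - 327\right)^{2} = \left(-323\right)^{2} = 104329$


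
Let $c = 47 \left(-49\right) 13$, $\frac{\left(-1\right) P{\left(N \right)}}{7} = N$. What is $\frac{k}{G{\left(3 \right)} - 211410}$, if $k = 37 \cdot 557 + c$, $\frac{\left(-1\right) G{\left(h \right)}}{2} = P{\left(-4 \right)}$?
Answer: $\frac{4665}{105733} \approx 0.044121$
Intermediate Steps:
$P{\left(N \right)} = - 7 N$
$G{\left(h \right)} = -56$ ($G{\left(h \right)} = - 2 \left(\left(-7\right) \left(-4\right)\right) = \left(-2\right) 28 = -56$)
$c = -29939$ ($c = \left(-2303\right) 13 = -29939$)
$k = -9330$ ($k = 37 \cdot 557 - 29939 = 20609 - 29939 = -9330$)
$\frac{k}{G{\left(3 \right)} - 211410} = - \frac{9330}{-56 - 211410} = - \frac{9330}{-211466} = \left(-9330\right) \left(- \frac{1}{211466}\right) = \frac{4665}{105733}$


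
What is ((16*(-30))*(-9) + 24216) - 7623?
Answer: 20913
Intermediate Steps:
((16*(-30))*(-9) + 24216) - 7623 = (-480*(-9) + 24216) - 7623 = (4320 + 24216) - 7623 = 28536 - 7623 = 20913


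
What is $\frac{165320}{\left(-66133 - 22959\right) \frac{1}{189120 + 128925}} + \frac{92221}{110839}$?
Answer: $- \frac{1456954416535817}{2468717047} \approx -5.9017 \cdot 10^{5}$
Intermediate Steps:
$\frac{165320}{\left(-66133 - 22959\right) \frac{1}{189120 + 128925}} + \frac{92221}{110839} = \frac{165320}{\left(-89092\right) \frac{1}{318045}} + 92221 \cdot \frac{1}{110839} = \frac{165320}{\left(-89092\right) \frac{1}{318045}} + \frac{92221}{110839} = \frac{165320}{- \frac{89092}{318045}} + \frac{92221}{110839} = 165320 \left(- \frac{318045}{89092}\right) + \frac{92221}{110839} = - \frac{13144799850}{22273} + \frac{92221}{110839} = - \frac{1456954416535817}{2468717047}$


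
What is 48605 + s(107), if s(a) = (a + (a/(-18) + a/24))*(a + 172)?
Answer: 624347/8 ≈ 78043.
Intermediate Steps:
s(a) = 71*a*(172 + a)/72 (s(a) = (a + (a*(-1/18) + a*(1/24)))*(172 + a) = (a + (-a/18 + a/24))*(172 + a) = (a - a/72)*(172 + a) = (71*a/72)*(172 + a) = 71*a*(172 + a)/72)
48605 + s(107) = 48605 + (71/72)*107*(172 + 107) = 48605 + (71/72)*107*279 = 48605 + 235507/8 = 624347/8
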